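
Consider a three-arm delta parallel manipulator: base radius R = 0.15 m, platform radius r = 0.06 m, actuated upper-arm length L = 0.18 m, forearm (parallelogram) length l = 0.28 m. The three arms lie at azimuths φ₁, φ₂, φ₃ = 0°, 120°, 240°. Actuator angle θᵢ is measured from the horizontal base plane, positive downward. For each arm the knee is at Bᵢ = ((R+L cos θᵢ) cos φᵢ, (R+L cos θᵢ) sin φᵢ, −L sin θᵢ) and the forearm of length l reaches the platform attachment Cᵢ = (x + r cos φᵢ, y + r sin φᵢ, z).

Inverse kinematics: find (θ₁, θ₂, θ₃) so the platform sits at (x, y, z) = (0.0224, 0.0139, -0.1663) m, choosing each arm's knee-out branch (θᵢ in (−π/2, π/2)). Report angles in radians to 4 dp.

θ₁ = 0.1744, θ₂ = 0.3489, θ₃ = 0.5236

rotate P by −φ1: (0.0224, 0.0139, -0.1663)
  A cos θ + B sin θ = C:  0.0676·cos θ + -0.1663·sin θ = 0.0377
  θ1 = atan2(B,A) + arccos(C/0.1795) = 0.1744
rotate P by −φ2: (0.0008, -0.0263, -0.1663)
  A=0.0892, B=-0.1663, C=(l²−L²−A²−y'²−z²)/(2L)=0.0269
  √(A²+B²)=0.1887;  θ2 = -1.0786+1.4275 ≈ 0.3489
φ3=240.0° → target in arm frame (-0.0232, 0.0124)
  A=0.1132, B=-0.1663, C=(l²−L²−A²−y'²−z²)/(2L)=0.0149
  θ3 = atan2(B,A) + arccos(C/0.2012) = 0.5236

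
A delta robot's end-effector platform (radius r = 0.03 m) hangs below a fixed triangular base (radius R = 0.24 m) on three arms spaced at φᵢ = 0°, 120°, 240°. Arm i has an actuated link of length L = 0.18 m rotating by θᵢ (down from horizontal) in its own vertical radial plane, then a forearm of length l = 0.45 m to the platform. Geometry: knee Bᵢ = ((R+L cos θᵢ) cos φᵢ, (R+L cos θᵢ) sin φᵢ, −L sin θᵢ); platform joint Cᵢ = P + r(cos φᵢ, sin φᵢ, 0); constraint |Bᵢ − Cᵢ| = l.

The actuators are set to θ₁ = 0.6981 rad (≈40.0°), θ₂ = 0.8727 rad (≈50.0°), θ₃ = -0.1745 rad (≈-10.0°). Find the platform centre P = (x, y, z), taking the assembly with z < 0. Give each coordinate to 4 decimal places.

centre 1 = (0.3479·cos0.0°, 0.3479·sin0.0°, -0.1157) = (0.3479, 0.0000, -0.1157)
arm 2 at φ=120.0°: ρ2 = 0.3257;  centre 2 = (-0.1628, 0.2821, -0.1379)
φ3=240.0°: virtual centre (-0.1936, -0.3354, 0.0313), radius l
subtract pairs → two planes through P
[-1.0215 0.5641 -0.0444]·P = -0.0093;  [-1.0830 -0.6708 0.2939]·P = 0.0165
Cramer: x(z) = -0.0024+0.1049z;  y(z) = -0.0208+0.2687z
quadratic in z: (1.0832)z²+(0.1467)z+(-0.0660)=0, √Δ=0.5545 → z ∈ {-0.3237, 0.1882}; z = -0.3237 (taking z<0)
x = -0.0363, y = -0.1078

(-0.0363, -0.1078, -0.3237)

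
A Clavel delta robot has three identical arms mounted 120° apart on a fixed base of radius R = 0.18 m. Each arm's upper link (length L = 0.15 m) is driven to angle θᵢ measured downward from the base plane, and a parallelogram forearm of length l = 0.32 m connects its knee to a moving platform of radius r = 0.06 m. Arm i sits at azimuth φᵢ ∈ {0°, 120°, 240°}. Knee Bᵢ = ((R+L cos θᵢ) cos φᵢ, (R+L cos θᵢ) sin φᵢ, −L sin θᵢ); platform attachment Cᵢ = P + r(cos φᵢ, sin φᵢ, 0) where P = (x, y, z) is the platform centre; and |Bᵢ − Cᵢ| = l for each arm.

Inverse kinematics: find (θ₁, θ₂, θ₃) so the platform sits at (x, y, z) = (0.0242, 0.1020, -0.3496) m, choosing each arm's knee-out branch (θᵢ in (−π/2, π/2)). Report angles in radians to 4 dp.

rotate P by −φ1: (0.0242, 0.1020, -0.3496)
  e−x'=0.0958;  (l²−L²−(e−x')²−y'²−z²)/2L = -0.2063
  θ1 = atan2(B,A) + arccos(C/0.3625) = 0.8730
arm 2 (φ=120.0°): x'=0.0762, y'=-0.0720
  A cos θ + B sin θ = C:  0.0438·cos θ + -0.3496·sin θ = -0.1647
  θ2 = atan2(B,A) + arccos(C/0.3523) = 0.6110
arm 3 (φ=240.0°): x'=-0.1004, y'=-0.0300
  A cos θ + B sin θ = C:  0.2204·cos θ + -0.3496·sin θ = -0.3060
  γ=atan2(-0.3496,0.2204)=-1.0082;  ψ=arccos(-0.7405)=2.4046;  θ3=γ+ψ≈1.3964

θ₁ = 0.8730, θ₂ = 0.6110, θ₃ = 1.3964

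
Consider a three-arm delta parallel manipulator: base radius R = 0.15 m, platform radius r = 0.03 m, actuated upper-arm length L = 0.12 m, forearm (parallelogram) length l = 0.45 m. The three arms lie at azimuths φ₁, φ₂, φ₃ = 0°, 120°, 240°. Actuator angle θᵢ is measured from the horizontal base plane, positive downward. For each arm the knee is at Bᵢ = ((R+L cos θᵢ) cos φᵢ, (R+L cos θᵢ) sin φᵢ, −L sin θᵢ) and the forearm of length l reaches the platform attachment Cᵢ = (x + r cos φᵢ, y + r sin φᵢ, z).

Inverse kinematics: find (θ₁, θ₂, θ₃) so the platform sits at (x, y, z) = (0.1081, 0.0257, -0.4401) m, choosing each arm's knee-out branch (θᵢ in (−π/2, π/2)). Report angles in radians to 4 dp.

arm 1 (φ=0.0°): x'=0.1081, y'=0.0257
  A cos θ + B sin θ = C:  0.0119·cos θ + -0.4401·sin θ = -0.0266
  θ1 = atan2(B,A) + arccos(C/0.4403) = 0.0875
rotate P by −φ2: (-0.0318, -0.1065, -0.4401)
  A=0.1518, B=-0.4401, C=(l²−L²−A²−y'²−z²)/(2L)=-0.1665
  γ=atan2(-0.4401,0.1518)=-1.2387;  ψ=arccos(-0.3577)=1.9366;  θ2=γ+ψ≈0.6979
φ3=240.0° → target in arm frame (-0.0763, 0.0808)
  A cos θ + B sin θ = C:  0.1963·cos θ + -0.4401·sin θ = -0.2110
  θ3 = atan2(B,A) + arccos(C/0.4819) = 0.8728

θ₁ = 0.0875, θ₂ = 0.6979, θ₃ = 0.8728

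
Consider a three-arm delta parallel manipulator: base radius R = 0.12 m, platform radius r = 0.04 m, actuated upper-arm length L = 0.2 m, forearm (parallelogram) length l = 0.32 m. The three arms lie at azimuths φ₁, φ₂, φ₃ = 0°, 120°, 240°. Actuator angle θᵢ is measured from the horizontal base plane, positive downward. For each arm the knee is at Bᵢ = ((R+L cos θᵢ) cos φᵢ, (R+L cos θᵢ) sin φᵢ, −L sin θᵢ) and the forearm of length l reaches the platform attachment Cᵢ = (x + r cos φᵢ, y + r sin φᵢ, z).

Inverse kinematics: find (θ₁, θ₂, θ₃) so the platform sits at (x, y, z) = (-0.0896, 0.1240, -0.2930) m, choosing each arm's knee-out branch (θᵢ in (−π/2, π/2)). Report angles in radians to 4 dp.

rotate P by −φ1: (-0.0896, 0.1240, -0.2930)
  A=0.1696, B=-0.2930, C=(l²−L²−A²−y'²−z²)/(2L)=-0.1690
  γ=atan2(-0.2930,0.1696)=-1.0461;  ψ=arccos(-0.4991)=2.0934;  θ1=γ+ψ≈1.0473
φ2=120.0° → target in arm frame (0.1522, 0.0156)
  A=-0.0722, B=-0.2930, C=(l²−L²−A²−y'²−z²)/(2L)=-0.0723
  γ=atan2(-0.2930,-0.0722)=-1.8124;  ψ=arccos(-0.2395)=1.8126;  θ2=γ+ψ≈0.0002
arm 3 (φ=240.0°): x'=-0.0626, y'=-0.1396
  A cos θ + B sin θ = C:  0.1426·cos θ + -0.2930·sin θ = -0.1582
  γ=atan2(-0.2930,0.1426)=-1.1179;  ψ=arccos(-0.4854)=2.0776;  θ3=γ+ψ≈0.9597

θ₁ = 1.0473, θ₂ = 0.0002, θ₃ = 0.9597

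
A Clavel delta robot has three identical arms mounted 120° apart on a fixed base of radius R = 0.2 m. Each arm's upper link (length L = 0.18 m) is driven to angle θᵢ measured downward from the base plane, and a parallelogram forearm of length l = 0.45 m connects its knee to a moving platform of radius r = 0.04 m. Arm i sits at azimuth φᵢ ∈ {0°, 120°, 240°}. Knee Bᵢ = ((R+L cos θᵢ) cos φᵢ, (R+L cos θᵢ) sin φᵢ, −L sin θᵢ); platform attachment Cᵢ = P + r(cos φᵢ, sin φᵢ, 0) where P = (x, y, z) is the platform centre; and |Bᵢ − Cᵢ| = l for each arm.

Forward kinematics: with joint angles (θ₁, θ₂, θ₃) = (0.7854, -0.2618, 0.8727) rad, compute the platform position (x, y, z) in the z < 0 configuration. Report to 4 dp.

(-0.0663, 0.1421, -0.3666)

φ1=0.0°: virtual centre (0.2873, 0.0000, -0.1273), radius l
arm 2 at φ=120.0°: (R−r)+L cos θ2 = 0.3339;  S2 = (-0.1669, 0.2891, 0.0466)
S3 = (0.2757·cos240.0°, 0.2757·sin240.0°, -0.1379) = (-0.1378, -0.2388, -0.1379)
eliminate P² terms by subtracting sphere 1 from 2 and 3
[-0.9084 0.5783 0.3477]·P = 0.0149;  [-0.8503 -0.4775 -0.0212]·P = -0.0037
det = 0.9255;  x = -0.0054+0.1662z,  y = 0.0173+-0.3403z
into |P−S₁|² = l²: 1.1434z² + 0.1455z + -0.1004 = 0;  Δ = 0.4802;  z = -0.3666 or 0.2394 → z<0 root = -0.3666
x = -0.0663, y = 0.1421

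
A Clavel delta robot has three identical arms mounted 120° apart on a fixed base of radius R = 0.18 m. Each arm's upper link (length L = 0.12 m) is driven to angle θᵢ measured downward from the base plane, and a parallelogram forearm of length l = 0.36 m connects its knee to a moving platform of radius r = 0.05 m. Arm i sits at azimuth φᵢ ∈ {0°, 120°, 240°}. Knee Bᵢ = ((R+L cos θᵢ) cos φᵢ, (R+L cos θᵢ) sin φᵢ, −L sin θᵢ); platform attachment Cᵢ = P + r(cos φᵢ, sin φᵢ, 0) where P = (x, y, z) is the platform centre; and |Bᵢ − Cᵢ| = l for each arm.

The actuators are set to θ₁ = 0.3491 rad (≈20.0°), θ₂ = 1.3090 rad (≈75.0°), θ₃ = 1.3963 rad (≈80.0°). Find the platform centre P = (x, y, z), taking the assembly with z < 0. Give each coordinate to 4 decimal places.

(0.1257, 0.0105, -0.3813)

O1 = (0.2428·cos0.0°, 0.2428·sin0.0°, -0.0410) = (0.2428, 0.0000, -0.0410)
φ2=120.0°: virtual centre (-0.0805, 0.1395, -0.1159), radius l
arm 3 at φ=240.0°: e+L cos θ3 = 0.1508;  O3 = (-0.0754, -0.1306, -0.1182)
eliminate P² terms by subtracting sphere 1 from 2 and 3
linear system: -0.6466x+0.2790y = -0.0212−-0.1497z; -0.6364x+-0.2613y = -0.0239−-0.1543z
Cramer: x(z) = 0.0353-0.2371z;  y(z) = 0.0056-0.0129z
into |P−O₁|² = l²: 1.0564z² + 0.1804z + -0.0848 = 0;  Δ = 0.3910;  z = -0.3813 or 0.2106 → z<0 root = -0.3813
x = 0.1257, y = 0.0105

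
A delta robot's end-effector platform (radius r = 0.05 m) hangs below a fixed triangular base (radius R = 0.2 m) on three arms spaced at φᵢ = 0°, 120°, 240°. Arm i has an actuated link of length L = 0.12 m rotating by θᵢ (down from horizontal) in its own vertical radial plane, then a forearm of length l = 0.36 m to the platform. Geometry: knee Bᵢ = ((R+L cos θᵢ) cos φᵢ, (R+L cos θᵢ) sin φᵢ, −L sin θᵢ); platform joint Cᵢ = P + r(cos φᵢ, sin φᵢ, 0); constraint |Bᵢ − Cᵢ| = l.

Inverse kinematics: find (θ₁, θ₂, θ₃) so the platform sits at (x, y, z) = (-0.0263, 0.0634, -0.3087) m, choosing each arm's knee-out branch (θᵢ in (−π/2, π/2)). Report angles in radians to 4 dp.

θ₁ = 0.6980, θ₂ = 0.0876, θ₃ = 0.7853

rotate P by −φ1: (-0.0263, 0.0634, -0.3087)
  A cos θ + B sin θ = C:  0.1763·cos θ + -0.3087·sin θ = -0.0633
  √(A²+B²)=0.3555;  θ1 = -1.0519+1.7499 ≈ 0.6980
arm 2 (φ=120.0°): x'=0.0681, y'=-0.0089
  A cos θ + B sin θ = C:  0.0819·cos θ + -0.3087·sin θ = 0.0546
  γ=atan2(-0.3087,0.0819)=-1.3113;  ψ=arccos(0.1710)=1.3989;  θ2=γ+ψ≈0.0876
arm 3 (φ=240.0°): x'=-0.0418, y'=-0.0545
  e−x'=0.1918;  (l²−L²−(e−x')²−y'²−z²)/2L = -0.0826
  √(A²+B²)=0.3634;  θ3 = -1.0150+1.8002 ≈ 0.7853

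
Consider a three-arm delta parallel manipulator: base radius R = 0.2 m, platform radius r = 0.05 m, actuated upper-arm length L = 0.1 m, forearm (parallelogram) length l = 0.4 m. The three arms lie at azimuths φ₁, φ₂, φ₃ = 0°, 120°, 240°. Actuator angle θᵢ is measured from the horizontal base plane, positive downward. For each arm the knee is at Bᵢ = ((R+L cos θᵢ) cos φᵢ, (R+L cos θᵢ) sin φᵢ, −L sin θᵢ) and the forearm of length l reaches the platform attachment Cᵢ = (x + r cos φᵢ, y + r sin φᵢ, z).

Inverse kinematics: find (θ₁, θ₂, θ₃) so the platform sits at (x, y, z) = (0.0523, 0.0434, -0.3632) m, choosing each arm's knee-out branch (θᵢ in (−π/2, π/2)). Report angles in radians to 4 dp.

rotate P by −φ1: (0.0523, 0.0434, -0.3632)
  e−x'=0.0977;  (l²−L²−(e−x')²−y'²−z²)/2L = 0.0333
  √(A²+B²)=0.3761;  θ1 = -1.3080+1.4822 ≈ 0.1742
rotate P by −φ2: (0.0114, -0.0670, -0.3632)
  e−x'=0.1386;  (l²−L²−(e−x')²−y'²−z²)/2L = -0.0280
  γ=atan2(-0.3632,0.1386)=-1.2063;  ψ=arccos(-0.0721)=1.6429;  θ2=γ+ψ≈0.4366
arm 3 (φ=240.0°): x'=-0.0637, y'=0.0236
  A=0.2137, B=-0.3632, C=(l²−L²−A²−y'²−z²)/(2L)=-0.1408
  γ=atan2(-0.3632,0.2137)=-1.0389;  ψ=arccos(-0.3340)=1.9114;  θ3=γ+ψ≈0.8725

θ₁ = 0.1742, θ₂ = 0.4366, θ₃ = 0.8725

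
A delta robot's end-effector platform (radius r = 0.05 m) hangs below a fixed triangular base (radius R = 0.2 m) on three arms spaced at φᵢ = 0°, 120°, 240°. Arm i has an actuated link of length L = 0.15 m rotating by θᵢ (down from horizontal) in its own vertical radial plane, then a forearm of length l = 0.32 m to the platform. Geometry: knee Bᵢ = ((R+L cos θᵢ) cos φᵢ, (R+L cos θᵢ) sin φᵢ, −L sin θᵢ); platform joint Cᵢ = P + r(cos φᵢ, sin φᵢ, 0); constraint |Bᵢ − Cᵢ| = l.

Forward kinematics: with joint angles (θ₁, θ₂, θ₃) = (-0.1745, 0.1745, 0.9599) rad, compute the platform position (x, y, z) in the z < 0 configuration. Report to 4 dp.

centre 1 = (0.2977·cos0.0°, 0.2977·sin0.0°, 0.0260) = (0.2977, 0.0000, 0.0260)
arm 2 at φ=120.0°: e+L cos θ2 = 0.2977;  centre 2 = (-0.1489, 0.2578, -0.0260)
centre 3 = (0.2360·cos240.0°, 0.2360·sin240.0°, -0.1229) = (-0.1180, -0.2044, -0.1229)
subtract pairs → two planes through P
[-0.8932 0.5157 -0.1042]·P = 0.0000;  [-0.8315 -0.4088 -0.2978]·P = -0.0185
Cramer: x(z) = 0.0120-0.2471z;  y(z) = 0.0208-0.2260z
sphere 1 gives Az²+Bz+C=0 with A=1.1121, B=0.0797, C=-0.0197;  B²−4AC=0.0938;  roots -0.1735, 0.1019;  negative root z = -0.1735
x = 0.0549, y = 0.0600

(0.0549, 0.0600, -0.1735)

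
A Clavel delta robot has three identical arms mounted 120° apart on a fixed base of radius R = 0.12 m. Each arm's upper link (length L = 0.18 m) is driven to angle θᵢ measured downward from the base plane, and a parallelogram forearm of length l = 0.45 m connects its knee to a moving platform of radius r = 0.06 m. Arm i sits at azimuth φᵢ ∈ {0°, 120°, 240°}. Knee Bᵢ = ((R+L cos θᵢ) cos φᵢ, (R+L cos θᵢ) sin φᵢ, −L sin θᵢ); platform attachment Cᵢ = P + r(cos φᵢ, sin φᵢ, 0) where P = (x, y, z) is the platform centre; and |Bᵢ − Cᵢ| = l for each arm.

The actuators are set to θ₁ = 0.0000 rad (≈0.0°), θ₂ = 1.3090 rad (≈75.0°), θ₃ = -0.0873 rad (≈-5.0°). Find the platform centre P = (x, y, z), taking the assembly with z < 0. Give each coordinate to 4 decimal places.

S1 = (0.2400·cos0.0°, 0.2400·sin0.0°, 0.0000) = (0.2400, 0.0000, 0.0000)
arm 2 at φ=120.0°: ρ2 = 0.1066;  S2 = (-0.0533, 0.0923, -0.1739)
S3 = (0.2393·cos240.0°, 0.2393·sin240.0°, 0.0157) = (-0.1197, -0.2073, 0.0157)
|S₂|²−|S₁|² = -0.0160;  |S₃|²−|S₁|² = -0.0001
[-0.5866 0.1846 -0.3477]·P = -0.0160;  [-0.7193 -0.4145 0.0314]·P = -0.0001
det = 0.3759;  x = 0.0177+-0.3680z,  y = -0.0305+0.7143z
sphere 1 gives Az²+Bz+C=0 with A=1.6457, B=0.1200, C=-0.1521;  B²−4AC=1.0160;  roots -0.3427, 0.2698;  negative root z = -0.3427
x = 0.1438, y = -0.2753

(0.1438, -0.2753, -0.3427)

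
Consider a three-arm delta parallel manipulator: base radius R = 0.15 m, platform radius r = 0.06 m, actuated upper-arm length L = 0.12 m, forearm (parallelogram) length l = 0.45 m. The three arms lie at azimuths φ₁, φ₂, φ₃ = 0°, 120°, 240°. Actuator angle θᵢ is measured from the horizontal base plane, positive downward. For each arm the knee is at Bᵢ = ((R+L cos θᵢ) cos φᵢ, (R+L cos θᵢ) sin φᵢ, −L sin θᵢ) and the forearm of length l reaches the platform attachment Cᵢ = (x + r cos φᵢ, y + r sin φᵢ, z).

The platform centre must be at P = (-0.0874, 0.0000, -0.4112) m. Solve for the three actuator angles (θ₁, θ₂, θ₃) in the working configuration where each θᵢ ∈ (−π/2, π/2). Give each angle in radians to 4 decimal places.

θ₁ = 0.5234, θ₂ = -0.0003, θ₃ = -0.0003

rotate P by −φ1: (-0.0874, 0.0000, -0.4112)
  A cos θ + B sin θ = C:  0.1774·cos θ + -0.4112·sin θ = -0.0519
  √(A²+B²)=0.4478;  θ1 = -1.1635+1.6870 ≈ 0.5234
rotate P by −φ2: (0.0437, 0.0757, -0.4112)
  A cos θ + B sin θ = C:  0.0463·cos θ + -0.4112·sin θ = 0.0464
  √(A²+B²)=0.4138;  θ2 = -1.4587+1.4584 ≈ -0.0003
rotate P by −φ3: (0.0437, -0.0757, -0.4112)
  A=0.0463, B=-0.4112, C=(l²−L²−A²−y'²−z²)/(2L)=0.0464
  √(A²+B²)=0.4138;  θ3 = -1.4587+1.4584 ≈ -0.0003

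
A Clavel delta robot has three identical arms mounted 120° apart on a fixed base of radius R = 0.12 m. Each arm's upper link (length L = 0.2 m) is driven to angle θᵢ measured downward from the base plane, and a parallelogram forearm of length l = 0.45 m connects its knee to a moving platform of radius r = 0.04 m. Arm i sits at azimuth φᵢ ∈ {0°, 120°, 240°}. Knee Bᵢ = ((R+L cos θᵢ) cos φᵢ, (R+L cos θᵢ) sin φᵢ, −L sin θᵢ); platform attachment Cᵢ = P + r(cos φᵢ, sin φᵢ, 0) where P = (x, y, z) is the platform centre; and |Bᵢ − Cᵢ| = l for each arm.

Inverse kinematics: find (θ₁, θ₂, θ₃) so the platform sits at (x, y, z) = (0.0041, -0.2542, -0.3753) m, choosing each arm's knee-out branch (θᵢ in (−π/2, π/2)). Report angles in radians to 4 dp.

arm 1 (φ=0.0°): x'=0.0041, y'=-0.2542
  e−x'=0.0759;  (l²−L²−(e−x')²−y'²−z²)/2L = -0.1218
  θ1 = atan2(B,A) + arccos(C/0.3829) = 0.5233
rotate P by −φ2: (-0.2222, 0.1235, -0.3753)
  A=0.3022, B=-0.3753, C=(l²−L²−A²−y'²−z²)/(2L)=-0.2123
  γ=atan2(-0.3753,0.3022)=-0.8929;  ψ=arccos(-0.4407)=2.0272;  θ2=γ+ψ≈1.1343
φ3=240.0° → target in arm frame (0.2181, 0.1307)
  A cos θ + B sin θ = C:  -0.1381·cos θ + -0.3753·sin θ = -0.0362
  √(A²+B²)=0.3999;  θ3 = -1.9234+1.6615 ≈ -0.2619

θ₁ = 0.5233, θ₂ = 1.1343, θ₃ = -0.2619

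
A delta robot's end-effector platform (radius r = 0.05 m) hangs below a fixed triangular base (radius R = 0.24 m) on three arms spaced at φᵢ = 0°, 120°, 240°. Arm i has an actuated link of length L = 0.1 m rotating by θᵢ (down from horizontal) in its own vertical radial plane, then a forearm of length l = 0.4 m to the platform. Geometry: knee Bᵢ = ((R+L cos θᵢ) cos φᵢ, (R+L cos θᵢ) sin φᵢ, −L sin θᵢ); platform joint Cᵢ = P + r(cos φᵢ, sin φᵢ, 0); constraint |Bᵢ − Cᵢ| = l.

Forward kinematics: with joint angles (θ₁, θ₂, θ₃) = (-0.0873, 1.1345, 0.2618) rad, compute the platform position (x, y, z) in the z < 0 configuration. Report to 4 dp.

arm 1 at φ=0.0°: (R−r)+L cos θ1 = 0.2896;  O1 = (0.2896, 0.0000, 0.0087)
φ2=120.0°: virtual centre (-0.1161, 0.2011, -0.0906), radius l
φ3=240.0°: virtual centre (-0.1433, -0.2482, -0.0259), radius l
subtract pairs → two planes through P
plane₁₂: -0.8115x+0.4023y+-0.1987z = -0.0218
Cramer: x(z) = 0.0150-0.1684z;  y(z) = -0.0239+0.1543z
quadratic in z: (1.0522)z²+(0.0677)z+(-0.0839)=0, √Δ=0.5982 → z ∈ {-0.3164, 0.2521}; z = -0.3164 (taking z<0)
x = 0.0683, y = -0.0727

(0.0683, -0.0727, -0.3164)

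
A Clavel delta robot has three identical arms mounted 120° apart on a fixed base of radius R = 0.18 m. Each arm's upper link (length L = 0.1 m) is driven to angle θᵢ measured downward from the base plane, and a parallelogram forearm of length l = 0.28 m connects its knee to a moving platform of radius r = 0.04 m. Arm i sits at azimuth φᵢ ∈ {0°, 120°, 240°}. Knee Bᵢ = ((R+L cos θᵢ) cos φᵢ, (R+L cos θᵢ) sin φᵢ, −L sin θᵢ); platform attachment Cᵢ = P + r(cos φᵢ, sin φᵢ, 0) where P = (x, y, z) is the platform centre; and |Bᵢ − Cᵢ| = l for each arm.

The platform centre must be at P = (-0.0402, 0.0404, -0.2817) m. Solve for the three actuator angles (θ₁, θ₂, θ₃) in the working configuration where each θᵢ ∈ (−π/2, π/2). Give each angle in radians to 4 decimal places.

φ1=0.0° → target in arm frame (-0.0402, 0.0404)
  e−x'=0.1802;  (l²−L²−(e−x')²−y'²−z²)/2L = -0.2253
  √(A²+B²)=0.3344;  θ1 = -1.0017+2.3100 ≈ 1.3083
arm 2 (φ=120.0°): x'=0.0551, y'=0.0146
  e−x'=0.0849;  (l²−L²−(e−x')²−y'²−z²)/2L = -0.0919
  γ=atan2(-0.2817,0.0849)=-1.2780;  ψ=arccos(-0.3123)=1.8884;  θ2=γ+ψ≈0.6104
φ3=240.0° → target in arm frame (-0.0149, -0.0550)
  A cos θ + B sin θ = C:  0.1549·cos θ + -0.2817·sin θ = -0.1899
  γ=atan2(-0.2817,0.1549)=-1.0681;  ψ=arccos(-0.5906)=2.2026;  θ3=γ+ψ≈1.1345

θ₁ = 1.3083, θ₂ = 0.6104, θ₃ = 1.1345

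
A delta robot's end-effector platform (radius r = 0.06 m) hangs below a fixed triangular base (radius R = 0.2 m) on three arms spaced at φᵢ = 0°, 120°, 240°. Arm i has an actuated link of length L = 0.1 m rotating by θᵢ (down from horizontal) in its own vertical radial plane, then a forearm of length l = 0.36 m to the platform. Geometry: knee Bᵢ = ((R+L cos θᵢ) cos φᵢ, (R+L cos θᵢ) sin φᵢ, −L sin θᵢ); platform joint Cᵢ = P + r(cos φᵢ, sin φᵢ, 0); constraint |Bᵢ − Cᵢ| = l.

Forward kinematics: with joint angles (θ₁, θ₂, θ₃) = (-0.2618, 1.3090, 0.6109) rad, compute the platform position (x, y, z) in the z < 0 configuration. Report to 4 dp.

(0.1175, -0.0690, -0.3068)

φ1=0.0°: virtual centre (0.2366, 0.0000, 0.0259), radius l
O2 = (0.1659·cos120.0°, 0.1659·sin120.0°, -0.0966) = (-0.0829, 0.1437, -0.0966)
φ3=240.0°: virtual centre (-0.1110, -0.1922, -0.0574), radius l
|O₂|²−|O₁|² = -0.0198;  |O₃|²−|O₁|² = -0.0041
[-0.6391 0.2873 -0.2449]·P = -0.0198;  [-0.6951 -0.3844 -0.1665]·P = -0.0041
Cramer: x(z) = 0.0197-0.3188z;  y(z) = -0.0250+0.1434z
into |P−O₁|² = l²: 1.1222z² + 0.0793z + -0.0813 = 0;  Δ = 0.3711;  z = -0.3068 or 0.2361 → z<0 root = -0.3068
x = 0.1175, y = -0.0690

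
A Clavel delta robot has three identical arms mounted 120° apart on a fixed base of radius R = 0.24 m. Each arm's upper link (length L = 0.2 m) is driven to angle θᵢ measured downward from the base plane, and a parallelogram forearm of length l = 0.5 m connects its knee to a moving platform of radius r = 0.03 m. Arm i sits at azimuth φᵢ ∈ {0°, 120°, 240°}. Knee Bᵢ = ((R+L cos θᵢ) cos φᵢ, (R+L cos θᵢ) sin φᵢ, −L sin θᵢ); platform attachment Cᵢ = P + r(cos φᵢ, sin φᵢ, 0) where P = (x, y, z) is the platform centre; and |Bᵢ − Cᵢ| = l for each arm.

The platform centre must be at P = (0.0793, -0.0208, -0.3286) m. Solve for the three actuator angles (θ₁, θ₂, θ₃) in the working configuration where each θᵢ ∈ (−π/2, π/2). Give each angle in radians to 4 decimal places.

φ1=0.0° → target in arm frame (0.0793, -0.0208)
  A=0.1307, B=-0.3286, C=(l²−L²−A²−y'²−z²)/(2L)=0.2113
  θ1 = atan2(B,A) + arccos(C/0.3536) = -0.2617
rotate P by −φ2: (-0.0577, -0.0583, -0.3286)
  e−x'=0.2677;  (l²−L²−(e−x')²−y'²−z²)/2L = 0.0675
  γ=atan2(-0.3286,0.2677)=-0.8872;  ψ=arccos(0.1592)=1.4110;  θ2=γ+ψ≈0.5237
arm 3 (φ=240.0°): x'=-0.0216, y'=0.0791
  e−x'=0.2316;  (l²−L²−(e−x')²−y'²−z²)/2L = 0.1053
  θ3 = atan2(B,A) + arccos(C/0.4020) = 0.3491

θ₁ = -0.2617, θ₂ = 0.5237, θ₃ = 0.3491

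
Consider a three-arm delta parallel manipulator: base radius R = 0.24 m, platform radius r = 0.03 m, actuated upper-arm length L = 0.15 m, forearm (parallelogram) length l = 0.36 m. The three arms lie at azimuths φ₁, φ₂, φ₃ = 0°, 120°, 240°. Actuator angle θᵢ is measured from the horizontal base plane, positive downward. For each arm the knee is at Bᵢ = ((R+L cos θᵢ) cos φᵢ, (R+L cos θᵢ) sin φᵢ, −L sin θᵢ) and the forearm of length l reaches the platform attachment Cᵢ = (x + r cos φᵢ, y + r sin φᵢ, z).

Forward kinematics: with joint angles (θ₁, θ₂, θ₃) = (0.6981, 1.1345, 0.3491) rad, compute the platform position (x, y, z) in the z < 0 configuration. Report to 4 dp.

(0.0090, -0.0705, -0.2540)

arm 1 at φ=0.0°: e+L cos θ1 = 0.3249;  centre 1 = (0.3249, 0.0000, -0.0964)
arm 2 at φ=120.0°: e+L cos θ2 = 0.2734;  centre 2 = (-0.1367, 0.2368, -0.1359)
centre 3 = (0.3510·cos240.0°, 0.3510·sin240.0°, -0.0513) = (-0.1755, -0.3039, -0.0513)
|centre ₂|²−|centre ₁|² = -0.0216;  |centre ₃|²−|centre ₁|² = 0.0109
plane₁₂: -0.9232x+0.4735y+-0.0791z = -0.0216
Cramer: x(z) = 0.0077-0.0052z;  y(z) = -0.0307+0.1569z
sphere 1 gives Az²+Bz+C=0 with A=1.0246, B=0.1865, C=-0.0187;  B²−4AC=0.1116;  roots -0.2540, 0.0720;  negative root z = -0.2540
x = 0.0090, y = -0.0705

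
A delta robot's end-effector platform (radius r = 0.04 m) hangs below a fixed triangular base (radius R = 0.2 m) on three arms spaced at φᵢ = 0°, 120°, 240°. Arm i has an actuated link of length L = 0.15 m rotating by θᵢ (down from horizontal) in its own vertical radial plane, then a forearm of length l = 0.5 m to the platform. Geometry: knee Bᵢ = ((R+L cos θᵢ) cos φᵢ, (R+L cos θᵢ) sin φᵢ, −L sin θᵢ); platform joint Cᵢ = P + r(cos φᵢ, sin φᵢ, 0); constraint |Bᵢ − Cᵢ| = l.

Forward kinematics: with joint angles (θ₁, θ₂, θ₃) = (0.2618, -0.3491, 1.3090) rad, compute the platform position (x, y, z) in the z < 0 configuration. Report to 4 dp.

O1 = (0.3049·cos0.0°, 0.3049·sin0.0°, -0.0388) = (0.3049, 0.0000, -0.0388)
O2 = (0.3010·cos120.0°, 0.3010·sin120.0°, 0.0513) = (-0.1505, 0.2606, 0.0513)
O3 = (0.1988·cos240.0°, 0.1988·sin240.0°, -0.1449) = (-0.0994, -0.1722, -0.1449)
|O₂|²−|O₁|² = -0.0013;  |O₃|²−|O₁|² = -0.0339
plane₁₂: -0.9107x+0.5213y+0.1803z = -0.0013
Cramer: x(z) = 0.0247-0.0660z;  y(z) = 0.0407-0.4611z
quadratic in z: (1.2170)z²+(0.0771)z+(-0.1683)=0, √Δ=0.9084 → z ∈ {-0.4049, 0.3416}; z = -0.4049 (taking z<0)
x = 0.0514, y = 0.2274

(0.0514, 0.2274, -0.4049)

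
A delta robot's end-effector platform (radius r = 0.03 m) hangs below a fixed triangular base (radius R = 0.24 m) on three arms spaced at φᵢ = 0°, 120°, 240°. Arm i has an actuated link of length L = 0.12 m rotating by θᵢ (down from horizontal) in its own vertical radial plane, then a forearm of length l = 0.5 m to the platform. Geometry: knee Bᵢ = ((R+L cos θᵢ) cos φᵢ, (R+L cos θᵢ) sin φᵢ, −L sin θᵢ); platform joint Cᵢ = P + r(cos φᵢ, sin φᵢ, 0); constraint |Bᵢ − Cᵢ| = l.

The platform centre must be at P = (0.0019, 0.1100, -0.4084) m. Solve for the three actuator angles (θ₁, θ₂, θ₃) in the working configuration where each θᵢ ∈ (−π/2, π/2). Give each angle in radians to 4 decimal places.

θ₁ = 0.3491, θ₂ = -0.2621, θ₃ = 0.8723

rotate P by −φ1: (0.0019, 0.1100, -0.4084)
  e−x'=0.2081;  (l²−L²−(e−x')²−y'²−z²)/2L = 0.0558
  √(A²+B²)=0.4584;  θ1 = -1.0995+1.4486 ≈ 0.3491
φ2=120.0° → target in arm frame (0.0943, -0.0566)
  A=0.1157, B=-0.4084, C=(l²−L²−A²−y'²−z²)/(2L)=0.2176
  γ=atan2(-0.4084,0.1157)=-1.2948;  ψ=arccos(0.5126)=1.0326;  θ2=γ+ψ≈-0.2621
arm 3 (φ=240.0°): x'=-0.0962, y'=-0.0534
  e−x'=0.3062;  (l²−L²−(e−x')²−y'²−z²)/2L = -0.1158
  γ=atan2(-0.4084,0.3062)=-0.9274;  ψ=arccos(-0.2270)=1.7997;  θ3=γ+ψ≈0.8723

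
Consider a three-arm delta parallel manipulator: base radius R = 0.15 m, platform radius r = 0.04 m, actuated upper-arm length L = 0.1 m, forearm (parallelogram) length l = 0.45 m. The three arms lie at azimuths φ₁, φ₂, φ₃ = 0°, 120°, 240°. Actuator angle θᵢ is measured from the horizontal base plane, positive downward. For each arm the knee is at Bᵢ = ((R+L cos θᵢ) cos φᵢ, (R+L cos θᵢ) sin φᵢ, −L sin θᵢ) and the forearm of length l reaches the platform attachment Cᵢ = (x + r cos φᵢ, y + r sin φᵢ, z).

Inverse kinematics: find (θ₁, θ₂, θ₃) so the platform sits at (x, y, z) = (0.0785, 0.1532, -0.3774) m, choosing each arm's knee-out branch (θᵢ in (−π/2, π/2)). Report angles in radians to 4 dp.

θ₁ = -0.2616, θ₂ = -0.3485, θ₃ = 0.9599

φ1=0.0° → target in arm frame (0.0785, 0.1532)
  A=0.0315, B=-0.3774, C=(l²−L²−A²−y'²−z²)/(2L)=0.1280
  √(A²+B²)=0.3787;  θ1 = -1.4875+1.2259 ≈ -0.2616
arm 2 (φ=120.0°): x'=0.0934, y'=-0.1446
  e−x'=0.0166;  (l²−L²−(e−x')²−y'²−z²)/2L = 0.1445
  γ=atan2(-0.3774,0.0166)=-1.5269;  ψ=arccos(0.3824)=1.1784;  θ2=γ+ψ≈-0.3485
arm 3 (φ=240.0°): x'=-0.1719, y'=-0.0086
  e−x'=0.2819;  (l²−L²−(e−x')²−y'²−z²)/2L = -0.1474
  θ3 = atan2(B,A) + arccos(C/0.4711) = 0.9599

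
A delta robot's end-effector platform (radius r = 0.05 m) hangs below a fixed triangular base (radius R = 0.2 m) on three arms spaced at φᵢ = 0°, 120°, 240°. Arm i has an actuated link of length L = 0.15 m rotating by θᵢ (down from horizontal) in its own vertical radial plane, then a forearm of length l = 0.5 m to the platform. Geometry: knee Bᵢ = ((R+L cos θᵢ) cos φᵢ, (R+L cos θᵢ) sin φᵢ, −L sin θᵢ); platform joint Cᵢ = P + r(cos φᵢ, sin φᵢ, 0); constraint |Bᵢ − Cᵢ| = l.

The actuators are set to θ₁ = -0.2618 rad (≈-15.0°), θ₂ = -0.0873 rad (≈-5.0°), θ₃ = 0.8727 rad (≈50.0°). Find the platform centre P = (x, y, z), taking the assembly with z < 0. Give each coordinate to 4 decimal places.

φ1=0.0°: virtual centre (0.2949, 0.0000, 0.0388), radius l
φ2=120.0°: virtual centre (-0.1497, 0.2593, 0.0131), radius l
arm 3 at φ=240.0°: ρ3 = 0.2464;  centre 3 = (-0.1232, -0.2134, -0.1149)
|centre ₂|²−|centre ₁|² = 0.0014;  |centre ₃|²−|centre ₁|² = -0.0145
[-0.8892 0.5186 -0.0515]·P = 0.0014;  [-0.8362 -0.4268 -0.3075]·P = -0.0145
det = 0.8132;  x = 0.0086+-0.2231z,  y = 0.0173+-0.2833z
into |P−centre ₁|² = l²: 1.1300z² + 0.0403z + -0.1662 = 0;  Δ = 0.7529;  z = -0.4018 or 0.3661 → z<0 root = -0.4018
x = 0.0982, y = 0.1311

(0.0982, 0.1311, -0.4018)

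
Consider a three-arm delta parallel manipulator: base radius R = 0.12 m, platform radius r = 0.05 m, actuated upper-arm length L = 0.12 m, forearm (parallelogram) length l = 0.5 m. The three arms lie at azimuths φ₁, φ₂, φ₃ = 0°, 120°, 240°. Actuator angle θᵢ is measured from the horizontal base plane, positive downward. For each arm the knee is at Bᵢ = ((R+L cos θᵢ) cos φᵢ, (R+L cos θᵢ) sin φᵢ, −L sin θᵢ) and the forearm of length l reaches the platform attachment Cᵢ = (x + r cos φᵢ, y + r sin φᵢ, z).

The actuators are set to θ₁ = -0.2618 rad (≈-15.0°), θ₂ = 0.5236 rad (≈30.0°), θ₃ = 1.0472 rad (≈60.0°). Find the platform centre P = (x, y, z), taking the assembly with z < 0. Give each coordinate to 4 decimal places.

(0.2139, 0.1058, -0.4568)

centre 1 = (0.1859·cos0.0°, 0.1859·sin0.0°, 0.0311) = (0.1859, 0.0000, 0.0311)
φ2=120.0°: virtual centre (-0.0870, 0.1506, -0.0600), radius l
centre 3 = (0.1300·cos240.0°, 0.1300·sin240.0°, -0.1039) = (-0.0650, -0.1126, -0.1039)
|centre ₂|²−|centre ₁|² = -0.0017;  |centre ₃|²−|centre ₁|² = -0.0078
linear system: -0.5457x+0.3012y = -0.0017−-0.1821z; -0.5018x+-0.2252y = -0.0078−-0.2700z
Cramer: x(z) = 0.0100-0.4464z;  y(z) = 0.0125-0.2041z
into |P−centre ₁|² = l²: 1.2409z² + 0.0898z + -0.2179 = 0;  Δ = 1.0898;  z = -0.4568 or 0.3844 → z<0 root = -0.4568
x = 0.2139, y = 0.1058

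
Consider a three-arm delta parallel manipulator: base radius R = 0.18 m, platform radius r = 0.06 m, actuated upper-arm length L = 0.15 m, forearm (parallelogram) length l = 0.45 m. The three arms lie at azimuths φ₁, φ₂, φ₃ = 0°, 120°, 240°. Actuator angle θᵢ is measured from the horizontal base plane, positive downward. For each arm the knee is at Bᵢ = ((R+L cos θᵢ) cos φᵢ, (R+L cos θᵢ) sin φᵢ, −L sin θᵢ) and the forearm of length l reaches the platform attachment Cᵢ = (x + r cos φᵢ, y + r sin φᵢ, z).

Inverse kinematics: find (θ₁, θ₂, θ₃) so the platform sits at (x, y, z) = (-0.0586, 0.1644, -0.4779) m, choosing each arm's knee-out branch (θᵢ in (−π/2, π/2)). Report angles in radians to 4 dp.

θ₁ = 1.1346, θ₂ = 0.2616, θ₃ = 1.3090

rotate P by −φ1: (-0.0586, 0.1644, -0.4779)
  A=0.1786, B=-0.4779, C=(l²−L²−A²−y'²−z²)/(2L)=-0.3577
  √(A²+B²)=0.5102;  θ1 = -1.2131+2.3478 ≈ 1.1346
φ2=120.0° → target in arm frame (0.1717, -0.0315)
  A=-0.0517, B=-0.4779, C=(l²−L²−A²−y'²−z²)/(2L)=-0.1735
  γ=atan2(-0.4779,-0.0517)=-1.6785;  ψ=arccos(-0.3609)=1.9401;  θ2=γ+ψ≈0.2616
arm 3 (φ=240.0°): x'=-0.1131, y'=-0.1329
  A=0.2331, B=-0.4779, C=(l²−L²−A²−y'²−z²)/(2L)=-0.4013
  θ3 = atan2(B,A) + arccos(C/0.5317) = 1.3090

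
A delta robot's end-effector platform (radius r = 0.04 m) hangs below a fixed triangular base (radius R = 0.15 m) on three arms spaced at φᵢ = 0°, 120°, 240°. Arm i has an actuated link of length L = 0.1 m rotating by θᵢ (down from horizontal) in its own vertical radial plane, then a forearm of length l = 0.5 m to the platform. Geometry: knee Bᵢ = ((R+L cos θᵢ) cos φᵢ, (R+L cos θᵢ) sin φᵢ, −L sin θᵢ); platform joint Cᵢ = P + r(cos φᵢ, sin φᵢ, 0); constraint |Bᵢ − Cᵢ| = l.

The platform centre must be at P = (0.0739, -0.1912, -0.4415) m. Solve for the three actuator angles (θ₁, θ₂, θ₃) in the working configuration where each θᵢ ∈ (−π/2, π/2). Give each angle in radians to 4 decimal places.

arm 1 (φ=0.0°): x'=0.0739, y'=-0.1912
  e−x'=0.0361;  (l²−L²−(e−x')²−y'²−z²)/2L = 0.0361
  √(A²+B²)=0.4430;  θ1 = -1.4892+1.4892 ≈ 0.0000
φ2=120.0° → target in arm frame (-0.2025, 0.0316)
  e−x'=0.3125;  (l²−L²−(e−x')²−y'²−z²)/2L = -0.2680
  θ2 = atan2(B,A) + arccos(C/0.5409) = 1.1343
rotate P by −φ3: (0.1286, 0.1596, -0.4415)
  A=-0.0186, B=-0.4415, C=(l²−L²−A²−y'²−z²)/(2L)=0.0963
  √(A²+B²)=0.4419;  θ3 = -1.6130+1.3511 ≈ -0.2619

θ₁ = 0.0000, θ₂ = 1.1343, θ₃ = -0.2619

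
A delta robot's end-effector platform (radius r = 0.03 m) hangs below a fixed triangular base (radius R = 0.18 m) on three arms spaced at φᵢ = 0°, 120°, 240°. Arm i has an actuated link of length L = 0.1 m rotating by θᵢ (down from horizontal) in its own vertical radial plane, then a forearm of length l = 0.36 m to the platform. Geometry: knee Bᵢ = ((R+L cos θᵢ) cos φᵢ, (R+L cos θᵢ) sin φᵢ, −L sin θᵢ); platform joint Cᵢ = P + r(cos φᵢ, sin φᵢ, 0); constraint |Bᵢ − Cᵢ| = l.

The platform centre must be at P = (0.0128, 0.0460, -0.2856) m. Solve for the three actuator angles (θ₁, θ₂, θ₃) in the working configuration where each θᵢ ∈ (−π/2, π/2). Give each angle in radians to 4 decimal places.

rotate P by −φ1: (0.0128, 0.0460, -0.2856)
  e−x'=0.1372;  (l²−L²−(e−x')²−y'²−z²)/2L = 0.0855
  √(A²+B²)=0.3168;  θ1 = -1.1230+1.2977 ≈ 0.1747
rotate P by −φ2: (0.0334, -0.0341, -0.2856)
  A cos θ + B sin θ = C:  0.1166·cos θ + -0.2856·sin θ = 0.1164
  √(A²+B²)=0.3085;  θ2 = -1.1833+1.1838 ≈ 0.0005
arm 3 (φ=240.0°): x'=-0.0462, y'=-0.0119
  e−x'=0.1962;  (l²−L²−(e−x')²−y'²−z²)/2L = -0.0031
  √(A²+B²)=0.3465;  θ3 = -0.9688+1.5797 ≈ 0.6109

θ₁ = 0.1747, θ₂ = 0.0005, θ₃ = 0.6109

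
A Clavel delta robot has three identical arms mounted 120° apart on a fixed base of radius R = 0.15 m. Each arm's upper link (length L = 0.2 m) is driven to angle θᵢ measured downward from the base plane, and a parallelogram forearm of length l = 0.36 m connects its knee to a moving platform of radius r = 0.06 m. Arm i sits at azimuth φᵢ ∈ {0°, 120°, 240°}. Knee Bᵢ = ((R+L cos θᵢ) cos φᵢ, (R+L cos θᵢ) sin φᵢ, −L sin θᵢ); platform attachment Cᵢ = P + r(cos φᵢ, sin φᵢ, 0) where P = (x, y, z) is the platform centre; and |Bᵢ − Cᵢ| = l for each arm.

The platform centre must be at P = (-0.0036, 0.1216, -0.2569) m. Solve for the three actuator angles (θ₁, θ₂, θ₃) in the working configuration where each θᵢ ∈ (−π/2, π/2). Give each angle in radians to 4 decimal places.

θ₁ = 0.3489, θ₂ = -0.2618, θ₃ = 0.7854

φ1=0.0° → target in arm frame (-0.0036, 0.1216)
  A cos θ + B sin θ = C:  0.0936·cos θ + -0.2569·sin θ = 0.0001
  γ=atan2(-0.2569,0.0936)=-1.2214;  ψ=arccos(0.0005)=1.5703;  θ1=γ+ψ≈0.3489
rotate P by −φ2: (0.1071, -0.0577, -0.2569)
  e−x'=-0.0171;  (l²−L²−(e−x')²−y'²−z²)/2L = 0.0500
  √(A²+B²)=0.2575;  θ2 = -1.6373+1.3755 ≈ -0.2618
φ3=240.0° → target in arm frame (-0.1035, -0.0639)
  A cos θ + B sin θ = C:  0.1935·cos θ + -0.2569·sin θ = -0.0448
  γ=atan2(-0.2569,0.1935)=-0.9252;  ψ=arccos(-0.1394)=1.7106;  θ3=γ+ψ≈0.7854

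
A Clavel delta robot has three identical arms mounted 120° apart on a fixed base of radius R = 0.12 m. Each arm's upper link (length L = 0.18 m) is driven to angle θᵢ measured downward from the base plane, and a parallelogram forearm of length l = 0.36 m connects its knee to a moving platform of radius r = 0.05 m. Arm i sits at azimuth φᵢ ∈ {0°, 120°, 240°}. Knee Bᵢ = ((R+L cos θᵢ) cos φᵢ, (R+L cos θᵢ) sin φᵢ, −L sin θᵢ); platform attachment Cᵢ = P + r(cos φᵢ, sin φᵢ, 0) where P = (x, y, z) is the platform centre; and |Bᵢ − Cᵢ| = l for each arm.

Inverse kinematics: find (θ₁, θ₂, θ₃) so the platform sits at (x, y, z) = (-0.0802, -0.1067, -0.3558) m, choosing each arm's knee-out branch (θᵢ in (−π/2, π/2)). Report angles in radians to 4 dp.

θ₁ = 0.8725, θ₂ = 0.7854, θ₃ = 0.0871

rotate P by −φ1: (-0.0802, -0.1067, -0.3558)
  A=0.1502, B=-0.3558, C=(l²−L²−A²−y'²−z²)/(2L)=-0.1759
  γ=atan2(-0.3558,0.1502)=-1.1713;  ψ=arccos(-0.4556)=2.0438;  θ1=γ+ψ≈0.8725
arm 2 (φ=120.0°): x'=-0.0523, y'=0.1228
  A=0.1223, B=-0.3558, C=(l²−L²−A²−y'²−z²)/(2L)=-0.1651
  γ=atan2(-0.3558,0.1223)=-1.2397;  ψ=arccos(-0.4388)=2.0251;  θ2=γ+ψ≈0.7854
rotate P by −φ3: (0.1325, -0.0161, -0.3558)
  e−x'=-0.0625;  (l²−L²−(e−x')²−y'²−z²)/2L = -0.0932
  γ=atan2(-0.3558,-0.0625)=-1.7447;  ψ=arccos(-0.2581)=1.8318;  θ3=γ+ψ≈0.0871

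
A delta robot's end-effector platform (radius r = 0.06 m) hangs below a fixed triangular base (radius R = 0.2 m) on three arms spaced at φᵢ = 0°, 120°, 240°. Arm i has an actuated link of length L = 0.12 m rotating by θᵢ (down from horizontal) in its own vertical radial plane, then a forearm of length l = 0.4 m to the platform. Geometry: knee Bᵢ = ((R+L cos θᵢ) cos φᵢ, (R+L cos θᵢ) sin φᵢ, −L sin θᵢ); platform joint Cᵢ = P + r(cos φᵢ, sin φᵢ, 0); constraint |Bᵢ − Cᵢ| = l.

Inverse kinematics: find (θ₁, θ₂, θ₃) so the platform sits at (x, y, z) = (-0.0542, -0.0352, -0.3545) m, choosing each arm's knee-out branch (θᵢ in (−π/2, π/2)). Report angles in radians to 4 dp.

θ₁ = 0.6985, θ₂ = 0.4366, θ₃ = 0.0874

rotate P by −φ1: (-0.0542, -0.0352, -0.3545)
  A=0.1942, B=-0.3545, C=(l²−L²−A²−y'²−z²)/(2L)=-0.0793
  θ1 = atan2(B,A) + arccos(C/0.4042) = 0.6985
arm 2 (φ=120.0°): x'=-0.0034, y'=0.0645
  e−x'=0.1434;  (l²−L²−(e−x')²−y'²−z²)/2L = -0.0200
  √(A²+B²)=0.3824;  θ2 = -1.1864+1.6231 ≈ 0.4366
arm 3 (φ=240.0°): x'=0.0576, y'=-0.0293
  e−x'=0.0824;  (l²−L²−(e−x')²−y'²−z²)/2L = 0.0512
  γ=atan2(-0.3545,0.0824)=-1.3424;  ψ=arccos(0.1405)=1.4298;  θ3=γ+ψ≈0.0874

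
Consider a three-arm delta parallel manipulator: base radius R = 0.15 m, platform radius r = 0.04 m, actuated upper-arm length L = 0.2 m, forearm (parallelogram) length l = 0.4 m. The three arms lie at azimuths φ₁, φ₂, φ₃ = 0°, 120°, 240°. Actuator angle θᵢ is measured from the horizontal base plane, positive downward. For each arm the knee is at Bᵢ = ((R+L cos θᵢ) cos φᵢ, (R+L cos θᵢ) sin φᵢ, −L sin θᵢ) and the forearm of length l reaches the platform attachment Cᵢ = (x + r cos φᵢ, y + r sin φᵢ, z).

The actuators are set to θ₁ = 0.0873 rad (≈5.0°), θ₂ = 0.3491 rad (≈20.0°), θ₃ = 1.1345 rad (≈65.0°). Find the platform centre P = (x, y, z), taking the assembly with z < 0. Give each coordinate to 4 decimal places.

arm 1 at φ=0.0°: ρ1 = 0.3092;  O1 = (0.3092, 0.0000, -0.0174)
φ2=120.0°: virtual centre (-0.1490, 0.2580, -0.0684), radius l
φ3=240.0°: virtual centre (-0.0973, -0.1685, -0.1813), radius l
subtract pairs → two planes through P
plane₁₂: -0.9164x+0.5160y+-0.1019z = -0.0025
det = 0.7283;  x = 0.0190+-0.2793z,  y = 0.0290+-0.2985z
quadratic in z: (1.1671)z²+(0.1797)z+(-0.0746)=0, √Δ=0.6170 → z ∈ {-0.3413, 0.1874}; z = -0.3413 (taking z<0)
x = 0.1144, y = 0.1309

(0.1144, 0.1309, -0.3413)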